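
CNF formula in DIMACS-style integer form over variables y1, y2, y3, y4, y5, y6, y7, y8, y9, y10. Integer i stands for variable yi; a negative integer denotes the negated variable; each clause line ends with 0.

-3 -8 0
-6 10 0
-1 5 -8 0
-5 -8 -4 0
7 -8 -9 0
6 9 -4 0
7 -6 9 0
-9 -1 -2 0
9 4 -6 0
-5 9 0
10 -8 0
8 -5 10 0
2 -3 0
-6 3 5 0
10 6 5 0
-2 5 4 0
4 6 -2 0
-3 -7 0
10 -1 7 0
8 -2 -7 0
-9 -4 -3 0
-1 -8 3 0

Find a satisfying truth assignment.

y1 = F, y2 = T, y3 = F, y4 = F, y5 = T, y6 = T, y7 = F, y8 = F, y9 = T, y10 = T

Pure literal: y1 appears only negated; assign y1 = False.
y10 occurs only positively in the remaining clauses — set y10 = True.
Try y2 = True.
The remaining clauses are satisfied by y3 = False, y4 = False, y5 = True, y6 = True, y7 = False, y8 = False, y9 = True.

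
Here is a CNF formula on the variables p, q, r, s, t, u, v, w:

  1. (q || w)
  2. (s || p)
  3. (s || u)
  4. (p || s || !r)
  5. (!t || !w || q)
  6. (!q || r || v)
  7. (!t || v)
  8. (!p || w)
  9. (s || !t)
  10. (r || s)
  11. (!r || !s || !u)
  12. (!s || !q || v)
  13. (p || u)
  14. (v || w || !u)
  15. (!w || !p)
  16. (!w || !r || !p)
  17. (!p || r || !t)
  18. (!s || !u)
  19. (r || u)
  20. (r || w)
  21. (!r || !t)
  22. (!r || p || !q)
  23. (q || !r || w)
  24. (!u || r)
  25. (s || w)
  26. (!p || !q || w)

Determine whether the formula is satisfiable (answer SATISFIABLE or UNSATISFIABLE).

UNSATISFIABLE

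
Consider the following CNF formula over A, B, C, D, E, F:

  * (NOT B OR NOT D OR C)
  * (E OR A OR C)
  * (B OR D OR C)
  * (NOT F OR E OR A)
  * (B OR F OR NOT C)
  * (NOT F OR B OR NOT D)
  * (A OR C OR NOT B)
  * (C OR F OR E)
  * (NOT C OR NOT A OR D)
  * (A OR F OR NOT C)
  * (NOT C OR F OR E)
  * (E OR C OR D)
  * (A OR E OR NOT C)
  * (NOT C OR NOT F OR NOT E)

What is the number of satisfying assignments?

6

Satisfying assignments:
  A=0 B=0 C=0 D=1 E=1 F=0
  A=1 B=0 C=0 D=1 E=1 F=0
  A=1 B=1 C=0 D=0 E=1 F=0
  A=1 B=1 C=0 D=0 E=1 F=1
  A=1 B=1 C=1 D=1 E=0 F=1
  A=1 B=1 C=1 D=1 E=1 F=0
That's 6 in total.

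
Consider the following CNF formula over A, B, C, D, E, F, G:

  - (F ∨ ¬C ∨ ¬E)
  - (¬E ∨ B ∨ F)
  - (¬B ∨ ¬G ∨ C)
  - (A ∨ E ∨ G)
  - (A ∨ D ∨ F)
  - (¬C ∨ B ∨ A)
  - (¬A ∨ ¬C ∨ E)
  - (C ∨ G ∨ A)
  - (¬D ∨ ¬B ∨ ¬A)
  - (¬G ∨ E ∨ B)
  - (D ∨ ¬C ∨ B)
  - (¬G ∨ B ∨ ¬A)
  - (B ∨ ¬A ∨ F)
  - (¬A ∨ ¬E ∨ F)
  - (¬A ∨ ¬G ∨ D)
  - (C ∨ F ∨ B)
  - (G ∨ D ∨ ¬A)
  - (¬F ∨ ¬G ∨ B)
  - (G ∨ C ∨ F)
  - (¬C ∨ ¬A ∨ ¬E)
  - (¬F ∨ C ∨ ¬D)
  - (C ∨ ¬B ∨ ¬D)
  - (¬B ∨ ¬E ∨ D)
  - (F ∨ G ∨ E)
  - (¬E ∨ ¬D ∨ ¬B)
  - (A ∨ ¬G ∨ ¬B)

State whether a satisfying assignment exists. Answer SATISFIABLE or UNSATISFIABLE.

UNSATISFIABLE

B = True:
  A = True:
    propagation gives D=False, G=False; an empty clause results — contradiction.
  A = False:
    propagation gives G=False, E=True, C=True, F=True; an empty clause results — contradiction.
B = False:
  A = True:
    propagation gives G=False, F=True, D=True, C=True; an empty clause results — contradiction.
  A = False:
    propagation gives C=False, G=True, E=True, F=True; an empty clause results — contradiction.
Every branch closes, so no satisfying assignment exists.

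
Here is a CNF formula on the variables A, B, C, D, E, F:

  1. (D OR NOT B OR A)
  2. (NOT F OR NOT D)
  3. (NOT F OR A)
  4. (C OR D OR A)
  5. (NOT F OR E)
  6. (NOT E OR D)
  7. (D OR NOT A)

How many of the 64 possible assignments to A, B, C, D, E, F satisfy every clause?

Case analysis on D and A:
  D=T, A=T: forces F=F; B, C, E free → 2^3 = 8.
  D=T, A=F: forces F=F; B, C, E free → 2^3 = 8.
  D=F, A=T: a clause becomes empty — 0.
  D=F, A=F: remaining (B,C,E,F) ∈ {(F,T,F,F)} — 1.
Total: 8 + 8 + 0 + 1 = 17.

17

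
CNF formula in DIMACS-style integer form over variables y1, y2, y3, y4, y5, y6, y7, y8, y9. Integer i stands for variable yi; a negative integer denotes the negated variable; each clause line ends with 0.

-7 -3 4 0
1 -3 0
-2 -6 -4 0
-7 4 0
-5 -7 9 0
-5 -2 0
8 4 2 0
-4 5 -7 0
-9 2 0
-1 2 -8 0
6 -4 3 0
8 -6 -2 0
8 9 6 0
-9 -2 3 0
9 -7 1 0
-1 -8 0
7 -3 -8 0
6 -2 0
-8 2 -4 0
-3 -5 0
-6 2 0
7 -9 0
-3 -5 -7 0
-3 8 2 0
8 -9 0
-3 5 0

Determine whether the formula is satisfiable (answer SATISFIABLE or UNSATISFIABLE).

SATISFIABLE

Branch on y1: take y1 = False.
  then y3 is forced to False.
Branch on y2: take y2 = True.
  then y5 is forced to False.
  then y9 is forced to False.
  then y7 is forced to False.
  then y6 is forced to True.
  then y4 is forced to False.
  then y8 is forced to True.
Every clause has at least one true literal under this assignment.
So y1=F  y2=T  y3=F  y4=F  y5=F  y6=T  y7=F  y8=T  y9=F is a satisfying assignment.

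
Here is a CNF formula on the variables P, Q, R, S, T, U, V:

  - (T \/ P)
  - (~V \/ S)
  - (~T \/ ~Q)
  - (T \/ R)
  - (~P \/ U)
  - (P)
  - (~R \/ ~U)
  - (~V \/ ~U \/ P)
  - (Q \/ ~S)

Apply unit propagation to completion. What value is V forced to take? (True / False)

False

(P) stands alone — P = True.
(U \/ ~P) with P = True leaves only U, so U = True.
In (~U \/ ~R), ~U is now false; ~R must hold, so R = False.
(R \/ T): since R = False, the clause reduces to (T). T = True.
From (~T \/ ~Q) and T = True: Q = False.
From (Q \/ ~S) and Q = False: S = False.
(S \/ ~V) with S = False leaves only ~V, so V = False.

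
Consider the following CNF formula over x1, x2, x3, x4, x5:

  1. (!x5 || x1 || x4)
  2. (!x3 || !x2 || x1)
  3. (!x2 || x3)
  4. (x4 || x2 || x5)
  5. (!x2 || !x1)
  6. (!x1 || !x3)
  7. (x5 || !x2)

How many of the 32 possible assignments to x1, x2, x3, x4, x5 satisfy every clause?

The models are:
  x1=F x2=F x3=F x4=T x5=F
  x1=F x2=F x3=F x4=T x5=T
  x1=F x2=F x3=T x4=T x5=F
  x1=F x2=F x3=T x4=T x5=T
  x1=T x2=F x3=F x4=F x5=T
  x1=T x2=F x3=F x4=T x5=F
  x1=T x2=F x3=F x4=T x5=T
That's 7 in total.

7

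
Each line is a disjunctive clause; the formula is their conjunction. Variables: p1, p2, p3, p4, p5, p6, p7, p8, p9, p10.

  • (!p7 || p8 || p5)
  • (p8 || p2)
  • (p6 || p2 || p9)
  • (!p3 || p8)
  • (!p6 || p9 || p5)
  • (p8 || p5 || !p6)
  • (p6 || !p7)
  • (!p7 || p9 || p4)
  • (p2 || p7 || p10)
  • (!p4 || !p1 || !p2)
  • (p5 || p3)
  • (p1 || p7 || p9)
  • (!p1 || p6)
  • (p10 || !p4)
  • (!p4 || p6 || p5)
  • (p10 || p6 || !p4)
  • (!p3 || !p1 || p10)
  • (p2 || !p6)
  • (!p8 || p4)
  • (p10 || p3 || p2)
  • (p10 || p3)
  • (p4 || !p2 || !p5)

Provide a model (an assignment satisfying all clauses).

p10 occurs only positively in the remaining clauses — set p10 = True.
Branch on p1: take p1 = False.
Set p2 = True and propagate.
For the remaining variables, p3 = False, p4 = True, p5 = True, p6 = True, p7 = True, p8 = True, p9 = False works.
Check each clause:
  1. (p5 || !p7 || p8) — p8 is true.
  2. (p8 || p2) — p8 is true.
  3. (p2 || p9 || p6) — p2 is true.
  4. (p8 || !p3) — p8 is true.
  5. (p9 || !p6 || p5) — p5 is true.
  6. (p5 || p8 || !p6) — p8 is true.
  7. (p6 || !p7) — p6 is true.
  8. (p4 || p9 || !p7) — p4 is true.
  9. (p7 || p2 || p10) — p10 is true.
  10. (!p1 || !p4 || !p2) — !p1 is true.
  11. (p3 || p5) — p5 is true.
  12. (p7 || p9 || p1) — p7 is true.
  13. (p6 || !p1) — !p1 is true.
  14. (p10 || !p4) — p10 is true.
  15. (p5 || p6 || !p4) — p5 is true.
  16. (!p4 || p6 || p10) — p10 is true.
  17. (p10 || !p1 || !p3) — p10 is true.
  18. (!p6 || p2) — p2 is true.
  19. (p4 || !p8) — p4 is true.
  20. (p10 || p3 || p2) — p2 is true.
  21. (p3 || p10) — p10 is true.
  22. (p4 || !p5 || !p2) — p4 is true.

p1=F, p2=T, p3=F, p4=T, p5=T, p6=T, p7=T, p8=T, p9=F, p10=T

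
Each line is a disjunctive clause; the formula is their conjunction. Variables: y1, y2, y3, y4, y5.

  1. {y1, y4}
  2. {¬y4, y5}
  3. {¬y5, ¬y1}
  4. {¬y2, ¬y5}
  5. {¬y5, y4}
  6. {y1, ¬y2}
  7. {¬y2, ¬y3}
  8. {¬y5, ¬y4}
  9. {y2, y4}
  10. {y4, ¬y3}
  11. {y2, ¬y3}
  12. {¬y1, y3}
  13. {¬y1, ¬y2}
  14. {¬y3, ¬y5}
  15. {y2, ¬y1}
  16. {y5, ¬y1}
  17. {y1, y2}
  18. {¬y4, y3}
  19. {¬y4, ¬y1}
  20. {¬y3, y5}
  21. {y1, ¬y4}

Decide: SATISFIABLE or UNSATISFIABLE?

y1 = True:
  propagation gives y5=False; an empty clause results — contradiction.
y1 = False:
  propagation gives y4=True; an empty clause results — contradiction.
Every branch closes, so no satisfying assignment exists.

UNSATISFIABLE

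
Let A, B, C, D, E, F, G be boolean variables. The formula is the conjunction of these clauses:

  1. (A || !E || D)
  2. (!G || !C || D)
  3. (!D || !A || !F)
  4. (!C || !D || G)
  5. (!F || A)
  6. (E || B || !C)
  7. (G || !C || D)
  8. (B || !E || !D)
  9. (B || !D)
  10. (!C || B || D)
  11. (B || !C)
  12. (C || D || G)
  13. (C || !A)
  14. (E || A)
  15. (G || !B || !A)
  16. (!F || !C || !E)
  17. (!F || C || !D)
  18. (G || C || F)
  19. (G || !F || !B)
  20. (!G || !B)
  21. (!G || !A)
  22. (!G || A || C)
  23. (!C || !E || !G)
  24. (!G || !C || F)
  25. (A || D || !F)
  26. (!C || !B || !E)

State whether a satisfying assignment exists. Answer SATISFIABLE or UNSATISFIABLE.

UNSATISFIABLE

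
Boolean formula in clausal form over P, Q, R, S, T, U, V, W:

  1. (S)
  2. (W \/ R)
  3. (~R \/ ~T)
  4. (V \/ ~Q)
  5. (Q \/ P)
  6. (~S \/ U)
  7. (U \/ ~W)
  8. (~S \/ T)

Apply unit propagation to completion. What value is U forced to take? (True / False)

True

Unit clause (S) sets S = True.
(~S \/ U) with S = True leaves only U, so U = True.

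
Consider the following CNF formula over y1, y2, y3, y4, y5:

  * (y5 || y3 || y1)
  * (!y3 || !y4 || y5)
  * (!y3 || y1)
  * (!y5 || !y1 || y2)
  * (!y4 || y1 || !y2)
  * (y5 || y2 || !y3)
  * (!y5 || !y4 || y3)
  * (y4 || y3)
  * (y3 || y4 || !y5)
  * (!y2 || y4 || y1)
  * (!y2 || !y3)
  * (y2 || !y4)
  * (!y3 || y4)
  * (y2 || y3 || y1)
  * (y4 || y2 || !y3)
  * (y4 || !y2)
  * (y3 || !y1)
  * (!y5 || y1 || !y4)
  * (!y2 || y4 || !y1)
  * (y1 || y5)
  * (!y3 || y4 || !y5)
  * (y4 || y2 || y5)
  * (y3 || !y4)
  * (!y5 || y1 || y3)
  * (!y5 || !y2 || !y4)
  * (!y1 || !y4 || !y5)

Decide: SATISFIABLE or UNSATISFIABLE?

UNSATISFIABLE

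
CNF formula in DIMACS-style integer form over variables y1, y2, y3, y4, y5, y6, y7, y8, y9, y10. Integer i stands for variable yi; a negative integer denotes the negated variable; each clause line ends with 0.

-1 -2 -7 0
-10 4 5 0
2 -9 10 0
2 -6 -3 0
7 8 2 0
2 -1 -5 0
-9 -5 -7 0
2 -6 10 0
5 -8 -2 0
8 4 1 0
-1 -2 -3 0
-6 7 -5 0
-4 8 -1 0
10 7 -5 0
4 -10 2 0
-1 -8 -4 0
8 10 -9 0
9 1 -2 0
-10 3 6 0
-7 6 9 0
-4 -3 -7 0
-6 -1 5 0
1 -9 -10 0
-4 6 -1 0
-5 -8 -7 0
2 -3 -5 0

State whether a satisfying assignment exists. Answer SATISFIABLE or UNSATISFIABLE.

Try y1 = True.
Try y2 = True.
  then y7 is forced to False.
  then y3 is forced to False.
Try y4 = False.
For the remaining variables, y5 = False, y6 = False, y8 = False, y9 = False, y10 = False works.
Every clause has at least one true literal under this assignment.
So y1=True  y2=True  y3=False  y4=False  y5=False  y6=False  y7=False  y8=False  y9=False  y10=False is a satisfying assignment.

SATISFIABLE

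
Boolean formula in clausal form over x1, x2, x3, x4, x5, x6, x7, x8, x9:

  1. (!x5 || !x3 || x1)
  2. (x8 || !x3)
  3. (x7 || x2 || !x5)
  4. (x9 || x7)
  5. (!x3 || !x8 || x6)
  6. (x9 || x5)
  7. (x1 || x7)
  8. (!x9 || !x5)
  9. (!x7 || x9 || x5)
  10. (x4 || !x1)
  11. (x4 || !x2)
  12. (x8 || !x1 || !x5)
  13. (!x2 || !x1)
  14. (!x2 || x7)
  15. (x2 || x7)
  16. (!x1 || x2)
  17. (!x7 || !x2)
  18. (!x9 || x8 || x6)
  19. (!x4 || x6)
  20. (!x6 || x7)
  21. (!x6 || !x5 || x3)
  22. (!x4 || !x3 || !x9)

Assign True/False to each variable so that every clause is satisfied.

x1=False, x2=False, x3=False, x4=False, x5=True, x6=False, x7=True, x8=False, x9=False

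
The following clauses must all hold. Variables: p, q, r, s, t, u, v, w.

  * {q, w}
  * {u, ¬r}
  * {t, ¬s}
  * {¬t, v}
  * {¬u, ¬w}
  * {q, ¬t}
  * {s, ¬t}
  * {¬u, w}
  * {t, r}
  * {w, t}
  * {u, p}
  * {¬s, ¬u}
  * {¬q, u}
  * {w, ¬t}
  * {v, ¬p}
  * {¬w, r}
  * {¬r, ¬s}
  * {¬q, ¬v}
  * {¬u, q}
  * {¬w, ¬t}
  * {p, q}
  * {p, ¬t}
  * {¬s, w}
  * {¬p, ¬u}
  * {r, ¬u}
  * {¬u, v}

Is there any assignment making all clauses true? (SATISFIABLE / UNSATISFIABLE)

UNSATISFIABLE

u = True:
  propagation gives w=False; an empty clause results — contradiction.
u = False:
  propagation gives r=False, t=True, v=True, q=True; an empty clause results — contradiction.
Every branch closes, so no satisfying assignment exists.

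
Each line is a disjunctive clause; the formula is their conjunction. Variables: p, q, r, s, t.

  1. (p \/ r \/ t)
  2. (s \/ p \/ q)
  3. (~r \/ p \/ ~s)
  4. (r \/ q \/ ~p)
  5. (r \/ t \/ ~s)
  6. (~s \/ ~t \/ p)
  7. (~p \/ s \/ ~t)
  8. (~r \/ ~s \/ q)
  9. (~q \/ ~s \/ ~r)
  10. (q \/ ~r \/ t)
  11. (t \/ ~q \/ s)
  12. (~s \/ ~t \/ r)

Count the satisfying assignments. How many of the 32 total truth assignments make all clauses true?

2

Satisfying assignments:
  p=0 q=1 r=0 s=0 t=1
  p=0 q=1 r=1 s=0 t=1
That's 2 in total.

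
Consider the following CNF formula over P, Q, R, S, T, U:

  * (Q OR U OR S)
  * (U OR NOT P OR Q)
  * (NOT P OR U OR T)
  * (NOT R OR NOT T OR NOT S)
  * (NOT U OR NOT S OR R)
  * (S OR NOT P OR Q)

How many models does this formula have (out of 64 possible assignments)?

29

Split on S, then U.
  S=T, U=T: remaining (P,Q,R,T) ∈ {(F,F,T,F); (F,T,T,F); (T,F,T,F); (T,T,T,F)} — 4.
  S=T, U=F: 7 of the 16 assignments to (P,Q,R,T) work.
  S=F, U=T: R, T free; 3 ways for (P,Q) × 2^2 = 12.
  S=F, U=F: R free; 3 ways for (P,Q,T) × 2^1 = 6.
Total: 4 + 7 + 12 + 6 = 29.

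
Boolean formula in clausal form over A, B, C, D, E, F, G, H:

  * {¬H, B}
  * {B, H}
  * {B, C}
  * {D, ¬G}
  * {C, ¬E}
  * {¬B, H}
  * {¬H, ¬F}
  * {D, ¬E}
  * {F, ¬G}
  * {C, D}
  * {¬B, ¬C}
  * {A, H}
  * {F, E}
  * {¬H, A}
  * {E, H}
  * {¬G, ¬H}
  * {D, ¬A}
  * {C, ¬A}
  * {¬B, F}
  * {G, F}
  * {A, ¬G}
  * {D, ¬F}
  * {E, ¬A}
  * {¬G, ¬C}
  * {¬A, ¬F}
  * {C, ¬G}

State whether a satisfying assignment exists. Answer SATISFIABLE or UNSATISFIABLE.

UNSATISFIABLE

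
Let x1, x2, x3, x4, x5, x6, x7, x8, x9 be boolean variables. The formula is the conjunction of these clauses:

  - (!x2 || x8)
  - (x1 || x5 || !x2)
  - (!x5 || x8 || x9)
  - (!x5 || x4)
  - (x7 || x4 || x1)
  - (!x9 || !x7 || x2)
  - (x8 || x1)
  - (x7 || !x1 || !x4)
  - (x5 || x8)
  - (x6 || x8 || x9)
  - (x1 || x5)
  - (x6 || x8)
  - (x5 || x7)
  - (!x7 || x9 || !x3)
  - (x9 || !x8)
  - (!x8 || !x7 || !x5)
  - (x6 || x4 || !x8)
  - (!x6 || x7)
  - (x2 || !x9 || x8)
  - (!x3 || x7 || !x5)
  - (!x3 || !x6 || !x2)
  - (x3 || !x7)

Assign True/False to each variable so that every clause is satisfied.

x1=0, x2=1, x3=0, x4=1, x5=1, x6=0, x7=0, x8=1, x9=1

Set x1 = False and propagate.
  then x8 is forced to True.
  then x5 is forced to True.
  then x4 is forced to True.
  then x9 is forced to True.
  then x7 is forced to False.
  then x6 is forced to False.
  then x3 is forced to False.
x2 is now unconstrained; take x2 = True.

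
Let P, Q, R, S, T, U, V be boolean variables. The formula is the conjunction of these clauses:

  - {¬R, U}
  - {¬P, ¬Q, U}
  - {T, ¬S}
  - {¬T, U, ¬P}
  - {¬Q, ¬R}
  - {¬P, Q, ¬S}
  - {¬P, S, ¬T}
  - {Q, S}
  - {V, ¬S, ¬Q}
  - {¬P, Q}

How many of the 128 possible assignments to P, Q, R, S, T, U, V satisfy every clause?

Split on Q, then P.
  Q=1, P=1: remaining (R,S,T,U,V) ∈ {(0,0,0,1,0); (0,0,0,1,1); (0,1,1,1,1)} — 3.
  Q=1, P=0: U free; 5 ways for (R,S,T,V) × 2^1 = 10.
  Q=0, P=1: a clause becomes empty — 0.
  Q=0, P=0: V free; 3 ways for (R,S,T,U) × 2^1 = 6.
Total: 3 + 10 + 0 + 6 = 19.

19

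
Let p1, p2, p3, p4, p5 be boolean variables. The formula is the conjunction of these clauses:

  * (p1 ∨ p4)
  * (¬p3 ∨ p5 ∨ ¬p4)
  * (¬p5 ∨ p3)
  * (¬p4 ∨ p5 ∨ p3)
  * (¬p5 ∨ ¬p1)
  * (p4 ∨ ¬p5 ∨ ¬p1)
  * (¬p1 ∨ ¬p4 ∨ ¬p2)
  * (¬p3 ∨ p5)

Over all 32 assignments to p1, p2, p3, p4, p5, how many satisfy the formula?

Satisfying assignments:
  p1=0 p2=0 p3=1 p4=1 p5=1
  p1=0 p2=1 p3=1 p4=1 p5=1
  p1=1 p2=0 p3=0 p4=0 p5=0
  p1=1 p2=1 p3=0 p4=0 p5=0
That's 4 in total.

4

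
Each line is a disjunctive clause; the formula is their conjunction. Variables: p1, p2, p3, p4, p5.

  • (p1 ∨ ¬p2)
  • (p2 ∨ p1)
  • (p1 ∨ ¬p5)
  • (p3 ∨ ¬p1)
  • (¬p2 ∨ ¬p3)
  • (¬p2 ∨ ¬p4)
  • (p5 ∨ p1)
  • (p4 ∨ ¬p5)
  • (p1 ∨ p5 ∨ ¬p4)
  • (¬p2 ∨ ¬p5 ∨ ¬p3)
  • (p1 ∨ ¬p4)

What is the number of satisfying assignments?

3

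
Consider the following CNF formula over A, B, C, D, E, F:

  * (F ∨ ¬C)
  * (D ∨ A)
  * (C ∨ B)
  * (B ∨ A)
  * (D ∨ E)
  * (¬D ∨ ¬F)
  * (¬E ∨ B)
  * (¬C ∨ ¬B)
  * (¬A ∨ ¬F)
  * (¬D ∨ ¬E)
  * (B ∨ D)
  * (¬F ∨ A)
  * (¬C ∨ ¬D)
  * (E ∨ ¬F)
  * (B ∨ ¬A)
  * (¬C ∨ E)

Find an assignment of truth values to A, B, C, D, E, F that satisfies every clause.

A=0, B=1, C=0, D=1, E=0, F=0

Branch on A: take A = False.
  then D is forced to True.
  then B is forced to True.
  then F is forced to False.
  then C is forced to False.
  then E is forced to False.
Check each clause:
  1. (F ∨ ¬C) — ¬C is true.
  2. (D ∨ A) — D is true.
  3. (B ∨ C) — B is true.
  4. (A ∨ B) — B is true.
  5. (D ∨ E) — D is true.
  6. (¬F ∨ ¬D) — ¬F is true.
  7. (¬E ∨ B) — B is true.
  8. (¬C ∨ ¬B) — ¬C is true.
  9. (¬A ∨ ¬F) — ¬F is true.
  10. (¬E ∨ ¬D) — ¬E is true.
  11. (D ∨ B) — B is true.
  12. (¬F ∨ A) — ¬F is true.
  13. (¬D ∨ ¬C) — ¬C is true.
  14. (E ∨ ¬F) — ¬F is true.
  15. (¬A ∨ B) — B is true.
  16. (¬C ∨ E) — ¬C is true.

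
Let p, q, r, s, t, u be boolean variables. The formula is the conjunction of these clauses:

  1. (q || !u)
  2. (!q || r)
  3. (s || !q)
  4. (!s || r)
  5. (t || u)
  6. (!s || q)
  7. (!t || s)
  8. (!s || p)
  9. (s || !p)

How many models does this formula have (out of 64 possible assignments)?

The models are:
  p=1 q=1 r=1 s=1 t=0 u=1
  p=1 q=1 r=1 s=1 t=1 u=0
  p=1 q=1 r=1 s=1 t=1 u=1
Count: 3.

3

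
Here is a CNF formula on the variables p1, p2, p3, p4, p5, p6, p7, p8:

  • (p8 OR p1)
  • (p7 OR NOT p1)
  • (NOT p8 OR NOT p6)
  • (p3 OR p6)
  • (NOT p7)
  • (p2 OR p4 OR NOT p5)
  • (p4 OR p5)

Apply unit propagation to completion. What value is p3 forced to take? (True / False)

(NOT p7) stands alone — p7 = False.
From (NOT p1 OR p7) and p7 = False: p1 = False.
From (p8 OR p1) and p1 = False: p8 = True.
(NOT p8 OR NOT p6) with p8 = True leaves only NOT p6, so p6 = False.
(p6 OR p3): since p6 = False, the clause reduces to (p3). p3 = True.

True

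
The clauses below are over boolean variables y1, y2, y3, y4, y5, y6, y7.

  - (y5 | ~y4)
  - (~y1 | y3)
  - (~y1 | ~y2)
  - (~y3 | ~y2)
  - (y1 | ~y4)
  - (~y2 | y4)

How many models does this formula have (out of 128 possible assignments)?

Case analysis on y1 and y2:
  y1=1, y2=1: a clause becomes empty — 0.
  y1=1, y2=0: y6, y7 free; 3 ways for (y3,y4,y5) × 2^2 = 12.
  y1=0, y2=1: a clause becomes empty — 0.
  y1=0, y2=0: forces y4=0; y3, y5, y6, y7 free → 2^4 = 16.
Total: 0 + 12 + 0 + 16 = 28.

28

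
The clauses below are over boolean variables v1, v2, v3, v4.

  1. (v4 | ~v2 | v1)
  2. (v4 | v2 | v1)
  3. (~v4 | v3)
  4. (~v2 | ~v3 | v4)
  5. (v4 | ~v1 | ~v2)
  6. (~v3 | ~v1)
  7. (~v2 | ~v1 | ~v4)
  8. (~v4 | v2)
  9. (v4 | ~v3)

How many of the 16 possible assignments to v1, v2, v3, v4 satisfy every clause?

2

The models are:
  v1=0 v2=1 v3=1 v4=1
  v1=1 v2=0 v3=0 v4=0
Count: 2.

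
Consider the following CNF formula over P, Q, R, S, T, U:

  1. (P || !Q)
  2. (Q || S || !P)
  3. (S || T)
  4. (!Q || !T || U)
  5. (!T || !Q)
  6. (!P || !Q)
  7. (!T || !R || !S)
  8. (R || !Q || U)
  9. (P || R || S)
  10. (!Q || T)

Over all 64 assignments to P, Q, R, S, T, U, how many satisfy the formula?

14

Case analysis on Q and T:
  Q=1, T=1: a clause becomes empty — 0.
  Q=1, T=0: a clause becomes empty — 0.
  Q=0, T=1: U free; 3 ways for (P,R,S) × 2^1 = 6.
  Q=0, T=0: forces S=1; P, R, U free → 2^3 = 8.
Total: 0 + 0 + 6 + 8 = 14.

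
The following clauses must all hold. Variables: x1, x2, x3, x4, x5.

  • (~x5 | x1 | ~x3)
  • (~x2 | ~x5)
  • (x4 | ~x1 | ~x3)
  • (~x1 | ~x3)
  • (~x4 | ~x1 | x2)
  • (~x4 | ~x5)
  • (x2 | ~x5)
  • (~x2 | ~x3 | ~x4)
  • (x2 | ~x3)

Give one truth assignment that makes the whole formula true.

Pure literal: x3 appears only negated; assign x3 = False.
x5 occurs only negated in the remaining clauses — set x5 = False.
Set x1 = False and propagate.
x2, x4 are now unconstrained; take x2 = False, x4 = True.
Every clause has at least one true literal under this assignment.
Check each clause:
  1. (~x5 | x1 | ~x3) — ~x5 is true.
  2. (~x5 | ~x2) — ~x5 is true.
  3. (~x3 | ~x1 | x4) — x4 is true.
  4. (~x1 | ~x3) — ~x3 is true.
  5. (~x1 | x2 | ~x4) — ~x1 is true.
  6. (~x5 | ~x4) — ~x5 is true.
  7. (x2 | ~x5) — ~x5 is true.
  8. (~x3 | ~x2 | ~x4) — ~x3 is true.
  9. (x2 | ~x3) — ~x3 is true.

x1=0, x2=0, x3=0, x4=1, x5=0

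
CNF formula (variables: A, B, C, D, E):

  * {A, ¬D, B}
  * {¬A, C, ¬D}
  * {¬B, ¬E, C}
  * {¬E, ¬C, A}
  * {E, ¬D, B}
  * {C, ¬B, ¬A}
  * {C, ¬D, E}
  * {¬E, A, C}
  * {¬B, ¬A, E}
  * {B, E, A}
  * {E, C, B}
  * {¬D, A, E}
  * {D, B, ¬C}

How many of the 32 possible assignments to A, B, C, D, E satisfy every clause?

The models are:
  A=F B=T C=F D=F E=F
  A=F B=T C=T D=F E=F
  A=T B=F C=F D=F E=T
  A=T B=F C=T D=T E=T
  A=T B=T C=T D=F E=T
  A=T B=T C=T D=T E=T
That's 6 in total.

6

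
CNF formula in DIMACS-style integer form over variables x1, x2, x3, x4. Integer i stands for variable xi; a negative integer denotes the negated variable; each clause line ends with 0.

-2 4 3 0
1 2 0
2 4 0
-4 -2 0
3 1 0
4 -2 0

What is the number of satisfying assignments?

Satisfying assignments:
  x1=1 x2=0 x3=0 x4=1
  x1=1 x2=0 x3=1 x4=1
Count: 2.

2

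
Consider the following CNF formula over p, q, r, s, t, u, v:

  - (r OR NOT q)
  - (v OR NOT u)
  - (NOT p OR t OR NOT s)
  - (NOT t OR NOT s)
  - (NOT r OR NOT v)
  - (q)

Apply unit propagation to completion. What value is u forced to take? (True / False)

Unit clause (q) sets q = True.
From (r OR NOT q) and q = True: r = True.
In (NOT r OR NOT v), NOT r is now false; NOT v must hold, so v = False.
(v OR NOT u): since v = False, the clause reduces to (NOT u). u = False.

False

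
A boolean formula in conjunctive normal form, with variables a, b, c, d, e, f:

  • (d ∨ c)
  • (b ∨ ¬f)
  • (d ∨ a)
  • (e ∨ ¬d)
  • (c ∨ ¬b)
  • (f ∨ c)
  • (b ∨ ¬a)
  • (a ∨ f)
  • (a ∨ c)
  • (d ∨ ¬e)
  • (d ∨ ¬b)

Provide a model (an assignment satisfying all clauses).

a=1, b=1, c=1, d=1, e=1, f=0

Check each clause:
  1. (c ∨ d) — c is true.
  2. (¬f ∨ b) — ¬f is true.
  3. (d ∨ a) — a is true.
  4. (¬d ∨ e) — e is true.
  5. (¬b ∨ c) — c is true.
  6. (f ∨ c) — c is true.
  7. (b ∨ ¬a) — b is true.
  8. (f ∨ a) — a is true.
  9. (c ∨ a) — a is true.
  10. (¬e ∨ d) — d is true.
  11. (d ∨ ¬b) — d is true.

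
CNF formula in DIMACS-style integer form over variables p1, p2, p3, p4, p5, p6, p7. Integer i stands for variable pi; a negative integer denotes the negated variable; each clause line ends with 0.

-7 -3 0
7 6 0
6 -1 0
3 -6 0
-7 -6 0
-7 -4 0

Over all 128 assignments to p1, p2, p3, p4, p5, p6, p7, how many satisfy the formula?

20

Case analysis on p6 and p7:
  p6=1, p7=1: a clause becomes empty — 0.
  p6=1, p7=0: forces p3=1; p1, p2, p4, p5 free → 2^4 = 16.
  p6=0, p7=1: remaining (p1,p2,p3,p4,p5) ∈ {(0,0,0,0,0); (0,0,0,0,1); (0,1,0,0,0); (0,1,0,0,1)} — 4.
  p6=0, p7=0: a clause becomes empty — 0.
Total: 0 + 16 + 4 + 0 = 20.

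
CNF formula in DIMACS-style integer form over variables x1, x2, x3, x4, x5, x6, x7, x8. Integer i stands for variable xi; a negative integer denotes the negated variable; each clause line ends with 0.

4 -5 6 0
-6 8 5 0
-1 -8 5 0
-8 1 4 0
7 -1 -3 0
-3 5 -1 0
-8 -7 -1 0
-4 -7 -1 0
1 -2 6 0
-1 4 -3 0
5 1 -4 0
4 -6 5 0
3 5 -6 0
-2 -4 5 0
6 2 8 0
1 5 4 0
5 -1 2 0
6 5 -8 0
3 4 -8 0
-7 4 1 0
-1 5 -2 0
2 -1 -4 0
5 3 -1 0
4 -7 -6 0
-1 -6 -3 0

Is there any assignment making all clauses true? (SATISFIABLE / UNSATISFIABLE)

SATISFIABLE

Branch on x1: take x1 = False.
Try x2 = False.
For the remaining variables, x3 = False, x4 = True, x5 = True, x6 = True, x7 = False, x8 = True works.
So x1=False, x2=False, x3=False, x4=True, x5=True, x6=True, x7=False, x8=True is a satisfying assignment.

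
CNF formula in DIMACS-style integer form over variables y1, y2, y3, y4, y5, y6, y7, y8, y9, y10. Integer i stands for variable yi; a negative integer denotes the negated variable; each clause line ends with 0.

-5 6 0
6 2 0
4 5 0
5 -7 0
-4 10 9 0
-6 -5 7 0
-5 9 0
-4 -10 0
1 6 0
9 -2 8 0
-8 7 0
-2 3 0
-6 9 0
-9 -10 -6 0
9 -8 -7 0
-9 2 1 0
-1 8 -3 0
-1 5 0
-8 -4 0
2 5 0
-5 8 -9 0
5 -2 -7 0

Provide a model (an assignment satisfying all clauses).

y1=True, y2=True, y3=True, y4=False, y5=True, y6=True, y7=True, y8=True, y9=True, y10=False

Try y1 = True.
  then y5 is forced to True.
  then y6 is forced to True.
  then y7 is forced to True.
  then y9 is forced to True.
  then y10 is forced to False.
  then y8 is forced to True.
  then y4 is forced to False.
The remaining clauses are satisfied by y2 = True, y3 = True.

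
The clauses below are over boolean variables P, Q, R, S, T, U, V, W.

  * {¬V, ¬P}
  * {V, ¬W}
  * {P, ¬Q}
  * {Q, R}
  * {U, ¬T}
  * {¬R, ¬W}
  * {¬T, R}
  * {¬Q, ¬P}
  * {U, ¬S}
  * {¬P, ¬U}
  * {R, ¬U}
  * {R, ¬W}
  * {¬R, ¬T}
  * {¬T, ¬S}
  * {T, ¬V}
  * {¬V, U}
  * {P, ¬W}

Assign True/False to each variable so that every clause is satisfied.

P=0, Q=0, R=1, S=0, T=0, U=1, V=0, W=0

S occurs only negated in the remaining clauses — set S = False.
W occurs only negated in the remaining clauses — set W = False.
Try P = False.
  then Q is forced to False.
  then R is forced to True.
  then T is forced to False.
  then V is forced to False.
U is now unconstrained; take U = True.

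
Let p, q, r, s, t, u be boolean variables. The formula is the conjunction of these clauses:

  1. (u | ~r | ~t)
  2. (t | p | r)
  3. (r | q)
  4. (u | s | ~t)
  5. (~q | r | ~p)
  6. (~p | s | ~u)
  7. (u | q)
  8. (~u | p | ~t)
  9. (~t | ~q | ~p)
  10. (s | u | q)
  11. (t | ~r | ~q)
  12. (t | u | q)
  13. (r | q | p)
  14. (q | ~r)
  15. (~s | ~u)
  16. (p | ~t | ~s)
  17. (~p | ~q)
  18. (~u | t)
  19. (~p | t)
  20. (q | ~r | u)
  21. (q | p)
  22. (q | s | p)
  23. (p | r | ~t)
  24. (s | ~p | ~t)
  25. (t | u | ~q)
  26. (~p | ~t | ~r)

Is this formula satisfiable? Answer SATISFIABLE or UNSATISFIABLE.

UNSATISFIABLE

p = True:
  propagation gives q=False, r=True; an empty clause results — contradiction.
p = False:
  t = True:
    propagation gives u=False, r=False; an empty clause results — contradiction.
  t = False:
    propagation gives r=True; an empty clause results — contradiction.
Every branch closes, so no satisfying assignment exists.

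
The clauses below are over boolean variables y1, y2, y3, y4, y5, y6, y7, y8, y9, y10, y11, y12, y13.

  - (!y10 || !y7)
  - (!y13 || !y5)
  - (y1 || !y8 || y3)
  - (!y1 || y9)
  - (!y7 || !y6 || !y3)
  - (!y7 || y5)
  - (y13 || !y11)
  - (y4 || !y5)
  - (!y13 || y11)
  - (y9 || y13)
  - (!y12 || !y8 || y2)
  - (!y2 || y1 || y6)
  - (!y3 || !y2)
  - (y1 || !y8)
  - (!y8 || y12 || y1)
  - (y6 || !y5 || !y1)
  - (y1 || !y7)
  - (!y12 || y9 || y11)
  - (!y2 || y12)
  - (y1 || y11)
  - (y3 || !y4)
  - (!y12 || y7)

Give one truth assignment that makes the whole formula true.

y1=False, y2=False, y3=False, y4=False, y5=False, y6=True, y7=False, y8=False, y9=True, y10=False, y11=True, y12=False, y13=True

Pure literal: y8 appears only negated; assign y8 = False.
Pure literal: y9 appears only positively; assign y9 = True.
Branch on y1: take y1 = False.
  then y7 is forced to False.
  then y11 is forced to True.
  then y13 is forced to True.
  then y5 is forced to False.
  then y12 is forced to False.
  then y2 is forced to False.
Branch on y3: take y3 = False.
  then y4 is forced to False.
y6, y10 are now unconstrained; take y6 = True, y10 = False.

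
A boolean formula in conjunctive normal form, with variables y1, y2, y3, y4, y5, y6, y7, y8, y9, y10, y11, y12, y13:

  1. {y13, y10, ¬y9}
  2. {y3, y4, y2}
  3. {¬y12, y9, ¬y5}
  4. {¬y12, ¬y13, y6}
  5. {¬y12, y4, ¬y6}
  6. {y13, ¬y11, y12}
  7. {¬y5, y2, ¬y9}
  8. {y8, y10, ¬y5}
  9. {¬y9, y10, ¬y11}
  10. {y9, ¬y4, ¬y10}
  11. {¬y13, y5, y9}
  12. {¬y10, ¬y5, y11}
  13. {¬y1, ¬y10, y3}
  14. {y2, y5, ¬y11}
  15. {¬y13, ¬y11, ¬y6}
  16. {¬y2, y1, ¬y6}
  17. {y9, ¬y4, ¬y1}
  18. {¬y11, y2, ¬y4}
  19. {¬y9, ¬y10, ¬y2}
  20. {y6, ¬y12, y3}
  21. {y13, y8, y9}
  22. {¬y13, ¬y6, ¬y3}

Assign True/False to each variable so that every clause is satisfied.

Try y1 = True.
Try y2 = False.
Branch on y3: take y3 = True.
For the remaining variables, y4 = True, y5 = False, y6 = False, y7 = True, y8 = False, y9 = True, y10 = True, y11 = False, y12 = True, y13 = False works.
Every clause has at least one true literal under this assignment.

y1=True  y2=False  y3=True  y4=True  y5=False  y6=False  y7=True  y8=False  y9=True  y10=True  y11=False  y12=True  y13=False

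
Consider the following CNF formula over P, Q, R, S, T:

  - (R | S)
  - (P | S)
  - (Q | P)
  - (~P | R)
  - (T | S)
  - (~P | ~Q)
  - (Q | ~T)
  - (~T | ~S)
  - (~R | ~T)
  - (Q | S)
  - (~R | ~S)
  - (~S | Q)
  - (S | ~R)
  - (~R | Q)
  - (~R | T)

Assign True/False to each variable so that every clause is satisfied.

P=False, Q=True, R=False, S=True, T=False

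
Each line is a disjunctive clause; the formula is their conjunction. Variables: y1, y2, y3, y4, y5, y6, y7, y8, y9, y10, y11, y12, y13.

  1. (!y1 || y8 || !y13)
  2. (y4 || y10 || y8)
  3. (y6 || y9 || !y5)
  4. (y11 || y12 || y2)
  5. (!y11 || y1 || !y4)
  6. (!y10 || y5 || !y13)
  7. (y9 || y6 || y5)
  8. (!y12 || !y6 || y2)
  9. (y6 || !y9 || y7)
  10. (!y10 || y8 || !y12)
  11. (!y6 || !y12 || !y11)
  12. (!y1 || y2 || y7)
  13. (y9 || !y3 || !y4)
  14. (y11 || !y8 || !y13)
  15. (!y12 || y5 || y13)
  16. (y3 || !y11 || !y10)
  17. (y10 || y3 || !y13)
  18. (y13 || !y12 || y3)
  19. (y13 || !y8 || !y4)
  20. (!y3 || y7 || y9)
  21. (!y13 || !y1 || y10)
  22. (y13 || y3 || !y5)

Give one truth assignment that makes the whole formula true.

y1=1, y2=1, y3=1, y4=0, y5=1, y6=0, y7=1, y8=1, y9=1, y10=0, y11=1, y12=0, y13=0

Check each clause:
  1. (y8 || !y1 || !y13) — y8 is true.
  2. (y8 || y10 || y4) — y8 is true.
  3. (y6 || !y5 || y9) — y9 is true.
  4. (y11 || y12 || y2) — y2 is true.
  5. (y1 || !y4 || !y11) — y1 is true.
  6. (!y13 || !y10 || y5) — !y13 is true.
  7. (y9 || y5 || y6) — y9 is true.
  8. (y2 || !y12 || !y6) — y2 is true.
  9. (y7 || !y9 || y6) — y7 is true.
  10. (!y12 || y8 || !y10) — y8 is true.
  11. (!y11 || !y12 || !y6) — !y6 is true.
  12. (!y1 || y7 || y2) — y2 is true.
  13. (!y3 || !y4 || y9) — y9 is true.
  14. (y11 || !y13 || !y8) — y11 is true.
  15. (y13 || y5 || !y12) — y5 is true.
  16. (!y11 || y3 || !y10) — y3 is true.
  17. (!y13 || y3 || y10) — y3 is true.
  18. (y3 || !y12 || y13) — y3 is true.
  19. (y13 || !y8 || !y4) — !y4 is true.
  20. (!y3 || y7 || y9) — y9 is true.
  21. (!y13 || y10 || !y1) — !y13 is true.
  22. (!y5 || y3 || y13) — y3 is true.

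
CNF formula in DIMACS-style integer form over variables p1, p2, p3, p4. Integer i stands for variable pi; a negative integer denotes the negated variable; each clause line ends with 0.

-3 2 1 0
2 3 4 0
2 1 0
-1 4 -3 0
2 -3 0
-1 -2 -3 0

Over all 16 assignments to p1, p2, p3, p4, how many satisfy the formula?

Satisfying assignments:
  p1=0 p2=1 p3=0 p4=0
  p1=0 p2=1 p3=0 p4=1
  p1=0 p2=1 p3=1 p4=0
  p1=0 p2=1 p3=1 p4=1
  p1=1 p2=0 p3=0 p4=1
  p1=1 p2=1 p3=0 p4=0
  p1=1 p2=1 p3=0 p4=1
Count: 7.

7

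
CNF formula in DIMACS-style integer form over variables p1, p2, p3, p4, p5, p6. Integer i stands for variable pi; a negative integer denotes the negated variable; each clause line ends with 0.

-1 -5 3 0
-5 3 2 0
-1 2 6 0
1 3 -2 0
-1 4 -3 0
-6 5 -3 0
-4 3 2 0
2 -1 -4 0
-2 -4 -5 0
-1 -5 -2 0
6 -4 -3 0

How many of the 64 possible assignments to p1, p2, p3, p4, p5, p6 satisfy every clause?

14

Case analysis on p2 and p3:
  p2=T, p3=T: remaining (p1,p4,p5,p6) ∈ {(F,F,F,F); (F,F,T,F); (F,F,T,T)} — 3.
  p2=T, p3=F: remaining (p1,p4,p5,p6) ∈ {(T,F,F,F); (T,F,F,T); (T,T,F,F); (T,T,F,T)} — 4.
  p2=F, p3=T: remaining (p1,p4,p5,p6) ∈ {(F,F,F,F); (F,F,T,F); (F,F,T,T); (F,T,T,T)} — 4.
  p2=F, p3=F: remaining (p1,p4,p5,p6) ∈ {(F,F,F,F); (F,F,F,T); (T,F,F,T)} — 3.
Total: 3 + 4 + 4 + 3 = 14.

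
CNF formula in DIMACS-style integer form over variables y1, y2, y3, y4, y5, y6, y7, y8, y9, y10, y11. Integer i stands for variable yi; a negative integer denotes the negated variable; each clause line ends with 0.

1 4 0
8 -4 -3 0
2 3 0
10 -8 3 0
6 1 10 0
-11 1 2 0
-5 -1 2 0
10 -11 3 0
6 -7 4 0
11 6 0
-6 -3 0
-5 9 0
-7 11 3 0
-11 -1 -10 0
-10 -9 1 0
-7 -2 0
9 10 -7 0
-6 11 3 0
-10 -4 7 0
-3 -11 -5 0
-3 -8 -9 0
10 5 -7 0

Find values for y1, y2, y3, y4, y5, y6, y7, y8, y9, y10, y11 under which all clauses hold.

y1=1  y2=0  y3=1  y4=0  y5=0  y6=0  y7=0  y8=0  y9=0  y10=0  y11=1

Branch on y1: take y1 = True.
Branch on y2: take y2 = False.
  then y3 is forced to True.
  then y5 is forced to False.
  then y6 is forced to False.
  then y11 is forced to True.
  then y10 is forced to False.
  then y7 is forced to False.
For the remaining variables, y4 = False, y8 = False, y9 = False works.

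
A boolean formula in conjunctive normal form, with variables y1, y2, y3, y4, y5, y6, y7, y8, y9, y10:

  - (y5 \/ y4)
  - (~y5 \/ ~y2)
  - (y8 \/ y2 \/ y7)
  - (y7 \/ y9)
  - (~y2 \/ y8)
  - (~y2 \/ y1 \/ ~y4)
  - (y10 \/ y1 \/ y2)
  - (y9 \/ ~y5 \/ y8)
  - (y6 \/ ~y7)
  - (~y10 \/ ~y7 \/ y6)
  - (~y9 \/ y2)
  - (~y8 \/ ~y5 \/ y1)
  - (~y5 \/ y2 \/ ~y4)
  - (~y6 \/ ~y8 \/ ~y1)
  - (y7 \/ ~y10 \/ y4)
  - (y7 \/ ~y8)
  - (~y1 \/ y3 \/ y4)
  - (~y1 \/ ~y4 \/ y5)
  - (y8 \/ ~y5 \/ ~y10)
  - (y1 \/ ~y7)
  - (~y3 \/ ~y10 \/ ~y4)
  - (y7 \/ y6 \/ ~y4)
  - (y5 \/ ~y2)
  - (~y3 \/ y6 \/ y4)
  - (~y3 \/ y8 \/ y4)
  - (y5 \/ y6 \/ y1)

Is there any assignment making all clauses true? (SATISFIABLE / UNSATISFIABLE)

y4 = True:
  y2 = True:
    propagation gives y5=False; an empty clause results — contradiction.
  y2 = False:
    propagation gives y9=False, y7=True, y6=True, y5=False; an empty clause results — contradiction.
y4 = False:
  propagation gives y5=True, y2=False, y9=False, y7=True; an empty clause results — contradiction.
Every branch closes, so no satisfying assignment exists.

UNSATISFIABLE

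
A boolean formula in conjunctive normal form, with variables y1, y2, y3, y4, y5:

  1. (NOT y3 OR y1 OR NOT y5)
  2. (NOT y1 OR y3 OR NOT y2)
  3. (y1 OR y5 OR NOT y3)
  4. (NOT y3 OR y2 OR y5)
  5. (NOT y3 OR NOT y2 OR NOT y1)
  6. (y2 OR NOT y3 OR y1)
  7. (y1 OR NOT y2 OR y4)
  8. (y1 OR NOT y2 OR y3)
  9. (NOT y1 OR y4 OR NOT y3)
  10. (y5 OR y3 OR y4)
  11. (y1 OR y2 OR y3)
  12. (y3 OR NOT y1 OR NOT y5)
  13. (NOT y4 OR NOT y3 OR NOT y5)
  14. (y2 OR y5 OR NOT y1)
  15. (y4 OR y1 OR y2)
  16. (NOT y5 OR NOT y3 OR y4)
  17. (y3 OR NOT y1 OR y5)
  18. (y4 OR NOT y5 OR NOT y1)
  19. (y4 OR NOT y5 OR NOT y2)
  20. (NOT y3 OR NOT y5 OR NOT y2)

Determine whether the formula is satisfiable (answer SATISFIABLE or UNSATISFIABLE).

UNSATISFIABLE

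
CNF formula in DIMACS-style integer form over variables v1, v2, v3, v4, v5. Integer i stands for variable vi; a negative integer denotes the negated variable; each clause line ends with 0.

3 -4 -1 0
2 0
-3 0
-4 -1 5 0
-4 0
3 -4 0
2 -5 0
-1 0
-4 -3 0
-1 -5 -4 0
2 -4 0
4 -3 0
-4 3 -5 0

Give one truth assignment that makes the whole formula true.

v1=0, v2=1, v3=0, v4=0, v5=1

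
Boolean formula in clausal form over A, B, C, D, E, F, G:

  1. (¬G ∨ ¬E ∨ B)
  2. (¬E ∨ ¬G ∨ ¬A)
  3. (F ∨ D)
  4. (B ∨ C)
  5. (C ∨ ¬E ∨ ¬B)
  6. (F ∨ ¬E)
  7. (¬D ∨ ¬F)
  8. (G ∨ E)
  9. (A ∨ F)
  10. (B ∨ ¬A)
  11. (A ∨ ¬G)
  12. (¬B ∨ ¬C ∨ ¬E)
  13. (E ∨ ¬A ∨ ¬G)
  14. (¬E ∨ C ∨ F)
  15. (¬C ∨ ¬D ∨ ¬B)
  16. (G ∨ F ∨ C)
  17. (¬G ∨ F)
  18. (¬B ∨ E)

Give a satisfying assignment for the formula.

A=False  B=False  C=True  D=False  E=True  F=True  G=False

Check each clause:
  1. (¬G ∨ ¬E ∨ B) — ¬G is true.
  2. (¬A ∨ ¬G ∨ ¬E) — ¬G is true.
  3. (D ∨ F) — F is true.
  4. (C ∨ B) — C is true.
  5. (¬B ∨ ¬E ∨ C) — C is true.
  6. (F ∨ ¬E) — F is true.
  7. (¬F ∨ ¬D) — ¬D is true.
  8. (G ∨ E) — E is true.
  9. (A ∨ F) — F is true.
  10. (B ∨ ¬A) — ¬A is true.
  11. (A ∨ ¬G) — ¬G is true.
  12. (¬E ∨ ¬C ∨ ¬B) — ¬B is true.
  13. (¬A ∨ E ∨ ¬G) — ¬G is true.
  14. (C ∨ ¬E ∨ F) — C is true.
  15. (¬D ∨ ¬C ∨ ¬B) — ¬D is true.
  16. (G ∨ C ∨ F) — C is true.
  17. (F ∨ ¬G) — ¬G is true.
  18. (¬B ∨ E) — E is true.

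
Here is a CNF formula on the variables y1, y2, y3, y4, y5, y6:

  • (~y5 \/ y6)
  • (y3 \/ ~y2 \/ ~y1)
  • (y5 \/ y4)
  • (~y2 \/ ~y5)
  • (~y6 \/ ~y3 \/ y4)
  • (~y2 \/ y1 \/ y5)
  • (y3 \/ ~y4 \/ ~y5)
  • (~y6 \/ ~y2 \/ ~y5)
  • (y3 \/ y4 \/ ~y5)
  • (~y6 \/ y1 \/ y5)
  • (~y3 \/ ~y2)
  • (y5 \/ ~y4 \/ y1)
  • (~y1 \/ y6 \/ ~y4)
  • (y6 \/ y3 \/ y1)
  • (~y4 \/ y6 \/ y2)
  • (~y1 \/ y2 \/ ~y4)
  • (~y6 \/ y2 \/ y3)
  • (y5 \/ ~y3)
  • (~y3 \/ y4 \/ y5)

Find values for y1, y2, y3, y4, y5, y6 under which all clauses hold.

Branch on y1: take y1 = False.
Try y2 = False.
Branch on y3: take y3 = True.
  then y5 is forced to True.
  then y6 is forced to True.
  then y4 is forced to True.

y1=False, y2=False, y3=True, y4=True, y5=True, y6=True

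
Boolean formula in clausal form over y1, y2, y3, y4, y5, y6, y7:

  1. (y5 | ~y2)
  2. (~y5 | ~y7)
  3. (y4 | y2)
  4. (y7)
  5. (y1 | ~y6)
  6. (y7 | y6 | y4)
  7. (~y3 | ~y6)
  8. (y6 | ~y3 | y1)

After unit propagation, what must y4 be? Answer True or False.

True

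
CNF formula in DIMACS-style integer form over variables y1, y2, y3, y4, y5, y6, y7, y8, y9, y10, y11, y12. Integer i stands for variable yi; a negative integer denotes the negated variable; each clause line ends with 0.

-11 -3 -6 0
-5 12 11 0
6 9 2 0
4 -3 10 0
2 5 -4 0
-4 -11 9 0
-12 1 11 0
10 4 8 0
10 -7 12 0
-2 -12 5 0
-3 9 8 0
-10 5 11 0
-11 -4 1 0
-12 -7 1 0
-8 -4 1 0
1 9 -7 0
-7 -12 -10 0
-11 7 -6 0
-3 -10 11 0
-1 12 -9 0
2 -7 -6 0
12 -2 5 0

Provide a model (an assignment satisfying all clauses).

y1=1  y2=1  y3=1  y4=1  y5=1  y6=0  y7=0  y8=0  y9=1  y10=0  y11=1  y12=1

Try y1 = True.
Try y2 = True.
Try y3 = True.
The remaining clauses are satisfied by y4 = True, y5 = True, y6 = False, y7 = False, y8 = False, y9 = True, y10 = False, y11 = True, y12 = True.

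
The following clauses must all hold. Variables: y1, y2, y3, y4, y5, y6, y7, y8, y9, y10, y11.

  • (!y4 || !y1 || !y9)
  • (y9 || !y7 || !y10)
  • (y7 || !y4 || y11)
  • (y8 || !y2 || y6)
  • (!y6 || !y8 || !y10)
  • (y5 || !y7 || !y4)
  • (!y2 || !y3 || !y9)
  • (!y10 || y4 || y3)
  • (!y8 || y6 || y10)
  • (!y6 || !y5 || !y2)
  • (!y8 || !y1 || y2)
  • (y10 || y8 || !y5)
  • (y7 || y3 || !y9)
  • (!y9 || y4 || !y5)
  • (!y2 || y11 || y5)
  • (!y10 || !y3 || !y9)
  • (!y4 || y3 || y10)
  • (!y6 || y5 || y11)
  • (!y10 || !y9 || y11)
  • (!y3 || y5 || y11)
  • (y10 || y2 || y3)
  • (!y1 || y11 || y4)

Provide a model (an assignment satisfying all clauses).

y1=False, y2=False, y3=True, y4=True, y5=True, y6=True, y7=True, y8=True, y9=False, y10=False, y11=True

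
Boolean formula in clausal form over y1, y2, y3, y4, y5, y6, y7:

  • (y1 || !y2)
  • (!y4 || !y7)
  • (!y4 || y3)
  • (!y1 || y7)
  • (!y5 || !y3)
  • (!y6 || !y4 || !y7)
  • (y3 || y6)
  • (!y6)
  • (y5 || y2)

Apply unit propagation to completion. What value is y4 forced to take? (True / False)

False

(!y6) stands alone — y6 = False.
(y6 || y3) with y6 = False leaves only y3, so y3 = True.
(!y5 || !y3) with y3 = True leaves only !y5, so y5 = False.
(y5 || y2): since y5 = False, the clause reduces to (y2). y2 = True.
(!y2 || y1) with y2 = True leaves only y1, so y1 = True.
In (y7 || !y1), !y1 is now false; y7 must hold, so y7 = True.
In (!y7 || !y4), !y7 is now false; !y4 must hold, so y4 = False.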